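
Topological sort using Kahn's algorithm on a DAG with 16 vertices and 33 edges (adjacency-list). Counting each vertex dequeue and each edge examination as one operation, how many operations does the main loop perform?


Kahn's algorithm:
  1. Compute in-degrees: O(V + E)
  2. Process queue: each vertex dequeued once (O(V))
     each edge examined once (O(E))
Total = V + E = 16 + 33 = 49


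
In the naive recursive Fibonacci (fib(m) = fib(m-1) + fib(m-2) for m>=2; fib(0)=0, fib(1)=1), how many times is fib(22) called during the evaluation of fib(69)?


Let N(m) = number of times fib(m) is called while evaluating fib(69).
N(69) = 1 (the initial call).
N(68) = 1 (only fib(69) calls it).
For 1 <= m <= 67: fib(m) is called by fib(m+1) and fib(m+2), so
  N(m) = N(m+1) + N(m+2).
fib(0) is called only by fib(2), so N(0) = N(2).
Walk down from m=69:
  N(69)=1, N(68)=1, N(67)=2, N(66)=3, N(65)=5, N(64)=8, N(63)=13, N(62)=21, N(61)=34, N(60)=55, N(59)=89, N(58)=144, N(57)=233, N(56)=377, N(55)=610, N(54)=987, N(53)=1597, N(52)=2584, N(51)=4181, N(50)=6765, N(49)=10946, N(48)=17711, N(47)=28657, N(46)=46368, N(45)=75025, N(44)=121393, N(43)=196418, N(42)=317811, N(41)=514229, N(40)=832040, N(39)=1346269, N(38)=2178309, N(37)=3524578, N(36)=5702887, N(35)=9227465, N(34)=14930352, N(33)=24157817, N(32)=39088169, N(31)=63245986, N(30)=102334155, N(29)=165580141, N(28)=267914296, N(27)=433494437, N(26)=701408733, N(25)=1134903170, N(24)=1836311903, N(23)=2971215073, N(22)=4807526976
N(22) = 4807526976


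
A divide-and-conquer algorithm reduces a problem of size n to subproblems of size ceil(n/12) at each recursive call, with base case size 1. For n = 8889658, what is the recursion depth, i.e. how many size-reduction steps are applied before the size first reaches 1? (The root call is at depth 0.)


Each step divides the size by 12 (rounding up); after k steps the size is ceil(n/12^k), which equals 1 exactly when 12^k >= n.
So the depth is the smallest k with 12^k >= 8889658, i.e. ceil(log_12(8889658)).
12^6 = 2985984 < 8889658 <= 35831808 = 12^7
Recursion depth = 7


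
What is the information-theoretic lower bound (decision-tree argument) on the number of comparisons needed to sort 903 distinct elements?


A binary decision tree of height h has at most 2^h leaves and needs at least n! of them, so h >= ceil(log2(n!)).
903! is far too large to multiply out, so use Stirling's series:
  ln(n!) ~ n ln n - n + (1/2) ln(2 pi n) + 1/(12n)  (error below 1/(360 n^3), negligible here)
  ln(903) = 6.8057226
  n ln n = 903 * 6.8057226 = 6145.5675
  (1/2) ln(2 pi * 903) = (1/2) ln(5673.7163) = 4.3218
  1/(12*903) = 0.0001
  ln(903!) ~ 6145.5675 - 903 + 4.3218 + 0.0001 = 5246.8894
Convert to base 2: log2(903!) = 5246.8894 / ln 2 = 5246.8894 / 0.69314718 = 7569.6613
ceil(7569.6613) = 7570


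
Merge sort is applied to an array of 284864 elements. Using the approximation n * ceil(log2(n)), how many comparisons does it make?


Merge sort divides the array into halves recursively.
Number of levels = ceil(log2(284864)) = 19
At each level, approximately n = 284864 comparisons are needed for merging.
Total comparisons ~ n * ceil(log2(n)) = 284864 * 19 = 5412416


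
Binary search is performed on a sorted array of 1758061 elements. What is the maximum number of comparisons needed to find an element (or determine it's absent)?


Binary search halves the search space each comparison:
  Step 1: search space = 1758061 -> 879030
  Step 2: search space = 879030 -> 439515
  Step 3: search space = 439515 -> 219757
  Step 4: search space = 219757 -> 109878
  Step 5: search space = 109878 -> 54939
  Step 6: search space = 54939 -> 27469
  Step 7: search space = 27469 -> 13734
  Step 8: search space = 13734 -> 6867
  Step 9: search space = 6867 -> 3433
  Step 10: search space = 3433 -> 1716
  Step 11: search space = 1716 -> 858
  Step 12: search space = 858 -> 429
  Step 13: search space = 429 -> 214
  Step 14: search space = 214 -> 107
  Step 15: search space = 107 -> 53
  Step 16: search space = 53 -> 26
  Step 17: search space = 26 -> 13
  Step 18: search space = 13 -> 6
  Step 19: search space = 6 -> 3
  Step 20: search space = 3 -> 1
  Step 21: search space = 1 (final check)
Maximum comparisons = floor(log2(1758061)) + 1 = 20 + 1 = 21


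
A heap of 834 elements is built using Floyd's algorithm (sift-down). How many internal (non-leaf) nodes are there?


Leaf nodes occupy roughly half the array.
Sift-down is called for each internal node, starting from the last one.
Internal nodes = floor(n/2) = floor(834/2) = 417


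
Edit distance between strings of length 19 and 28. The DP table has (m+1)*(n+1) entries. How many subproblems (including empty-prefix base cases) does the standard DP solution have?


The table includes base cases (empty prefixes).
Rows: (m+1) = 20
Columns: (n+1) = 29
Total = 20 * 29 = 580


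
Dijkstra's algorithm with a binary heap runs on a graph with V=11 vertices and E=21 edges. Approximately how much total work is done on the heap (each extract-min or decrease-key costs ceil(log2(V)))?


Dijkstra with a binary heap: each vertex is extracted once, each edge may relax once.
Each heap operation costs O(log V).
V + E = 11 + 21 = 32
ceil(log2(11)) = 4 (since 2^3 = 8 < 11 <= 16 = 2^4)
Total heap work = (V+E) * ceil(log2(V)) = 32 * 4 = 128


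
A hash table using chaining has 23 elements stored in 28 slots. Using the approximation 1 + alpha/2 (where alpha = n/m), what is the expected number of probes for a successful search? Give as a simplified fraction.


Load factor alpha = n/m = 23/28
Expected probes = 1 + alpha/2 = 1 + 23/(2*28)
= 1 + 23/56
= 56/56 + 23/56
= 79/56


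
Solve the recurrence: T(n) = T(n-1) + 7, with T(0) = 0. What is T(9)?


Unrolling the recurrence:
T(9) = T(8) + 7
       = T(7) + 7 + 7
       = T(6) + 7*3
       ...
       = T(0) + 7*9
       = 0 + 63 = 63


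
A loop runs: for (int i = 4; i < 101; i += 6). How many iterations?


Loop starts at i = 4, increments by 6, stops when i >= 101.
Number of iterations = ceil((101 - 4) / 6)
= ceil(97 / 6)
= 17


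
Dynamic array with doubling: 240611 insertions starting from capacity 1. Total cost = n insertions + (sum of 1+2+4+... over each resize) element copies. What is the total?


n = 240611
Insertion costs: 240611
Resizes copy 1, 2, 4, ... up to the largest power of 2 that is <= n-1 = 240610, i.e. 131072.
Copy costs = 1 + 2 + 4 + 8 + 16 + 32 + 64 + 128 + 256 + 512 + 1024 + 2048 + 4096 + 8192 + 16384 + 32768 + 65536 + 131072 = 262143
Total = 240611 + 262143 = 502754


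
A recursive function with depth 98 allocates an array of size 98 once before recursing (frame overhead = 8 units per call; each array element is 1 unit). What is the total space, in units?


Array allocation: 98 units (allocated once)
Stack frames: 98 deep * 8 per frame = 784 units
Total = 98 + 784 = 882


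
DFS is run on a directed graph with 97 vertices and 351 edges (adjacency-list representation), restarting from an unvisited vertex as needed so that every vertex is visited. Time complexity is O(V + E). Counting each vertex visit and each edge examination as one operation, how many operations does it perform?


A full DFS traversal processes each vertex exactly once (push/pop on stack).
Each directed edge is examined once.
V = 97, E = 351
V + E = 448


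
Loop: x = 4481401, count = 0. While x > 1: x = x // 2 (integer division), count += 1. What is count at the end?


The variable x halves each step:
x = 4481401 -> 2240700 -> 1120350 -> 560175 -> 280087 -> 140043 -> 70021 -> 35010 -> 17505 -> 8752 -> 4376 -> 2188 -> 1094 -> 547 -> 273 -> 136 -> 68 -> 34 -> 17 -> 8 -> 4 -> 2 -> 1
Number of halvings = floor(log2(4481401)) = 22


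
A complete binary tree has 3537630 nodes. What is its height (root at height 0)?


In a complete binary tree, level k holds nodes 2^k .. 2^(k+1)-1 (1-indexed).
Height = floor(log2(n)) = floor(log2(3537630)) = 21
Check: 2^21 = 2097152 <= 3537630 < 4194304 = 2^22


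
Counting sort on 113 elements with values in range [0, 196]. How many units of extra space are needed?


Output array size: 113 (to store sorted result)
Count array size: 197 (one slot per possible value, range 0 to 196)
Total extra space = 113 + 197 = 310


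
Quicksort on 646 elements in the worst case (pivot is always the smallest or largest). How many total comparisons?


In the worst case, each partition step picks the worst pivot:
  Partition 1: 645 comparisons (n-1 elements to compare)
  Partition 2: 644 comparisons
  Partition 3: 643 comparisons
  Partition 4: 642 comparisons
  Partition 5: 641 comparisons
  ...
  Last partition: 0 comparisons
Total = (n-1) + (n-2) + ... + 1 + 0 = n*(n-1)/2
= 646*645/2 = 208335


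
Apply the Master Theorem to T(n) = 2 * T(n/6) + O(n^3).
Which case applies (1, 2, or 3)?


The Master Theorem: T(n) = a*T(n/b) + O(n^c)
  a = 2, b = 6, c = 3
log_b(a) = log_6(2) ~ 0.387
Compare b^c with a: 6^3 = 216 > 2, so c > log_b(a).
Since c > log_b(a), Case 3 applies.
T(n) = O(n^3)
Master Theorem case = 3


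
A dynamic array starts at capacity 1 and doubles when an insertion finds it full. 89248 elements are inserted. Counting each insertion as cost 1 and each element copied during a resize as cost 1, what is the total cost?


n = 89248
Insertion costs: 89248
Resizes copy 1, 2, 4, ... up to the largest power of 2 that is <= n-1 = 89247, i.e. 65536.
Copy costs = 1 + 2 + 4 + 8 + 16 + 32 + 64 + 128 + 256 + 512 + 1024 + 2048 + 4096 + 8192 + 16384 + 32768 + 65536 = 131071
Total = 89248 + 131071 = 220319


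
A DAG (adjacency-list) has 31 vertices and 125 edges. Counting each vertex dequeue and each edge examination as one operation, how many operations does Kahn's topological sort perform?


V = 31 (vertex processing)
E = 125 (edge processing)
V + E = 31 + 125 = 156


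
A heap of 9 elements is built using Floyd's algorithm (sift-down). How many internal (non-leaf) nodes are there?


Leaf nodes occupy roughly half the array.
Sift-down is called for each internal node, starting from the last one.
Internal nodes = floor(n/2) = floor(9/2) = 4


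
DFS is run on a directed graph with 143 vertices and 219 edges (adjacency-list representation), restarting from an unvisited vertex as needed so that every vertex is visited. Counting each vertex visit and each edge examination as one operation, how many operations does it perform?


A full DFS traversal processes each vertex exactly once (push/pop on stack).
Each directed edge is examined once.
V = 143, E = 219
V + E = 362


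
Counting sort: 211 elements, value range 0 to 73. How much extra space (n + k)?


n = 211 (output array)
k = 74 (count array for 74 distinct values)
Extra space = 211 + 74 = 285


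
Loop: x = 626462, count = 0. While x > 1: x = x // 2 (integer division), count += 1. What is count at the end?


The variable x halves each step:
x = 626462 -> 313231 -> 156615 -> 78307 -> 39153 -> 19576 -> 9788 -> 4894 -> 2447 -> 1223 -> 611 -> 305 -> 152 -> 76 -> 38 -> 19 -> 9 -> 4 -> 2 -> 1
Number of halvings = floor(log2(626462)) = 19


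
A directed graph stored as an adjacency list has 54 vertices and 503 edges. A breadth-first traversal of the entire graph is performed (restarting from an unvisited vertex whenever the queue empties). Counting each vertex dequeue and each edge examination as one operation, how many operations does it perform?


A full BFS traversal dequeues each vertex once and examines each edge once.
Vertex visits: 54
Edge visits: 503
V + E = 54 + 503 = 557


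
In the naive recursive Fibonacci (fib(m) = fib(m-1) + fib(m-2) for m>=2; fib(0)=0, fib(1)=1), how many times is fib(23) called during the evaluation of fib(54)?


Let N(m) = number of times fib(m) is called while evaluating fib(54).
N(54) = 1 (the initial call).
N(53) = 1 (only fib(54) calls it).
For 1 <= m <= 52: fib(m) is called by fib(m+1) and fib(m+2), so
  N(m) = N(m+1) + N(m+2).
fib(0) is called only by fib(2), so N(0) = N(2).
Walk down from m=54:
  N(54)=1, N(53)=1, N(52)=2, N(51)=3, N(50)=5, N(49)=8, N(48)=13, N(47)=21, N(46)=34, N(45)=55, N(44)=89, N(43)=144, N(42)=233, N(41)=377, N(40)=610, N(39)=987, N(38)=1597, N(37)=2584, N(36)=4181, N(35)=6765, N(34)=10946, N(33)=17711, N(32)=28657, N(31)=46368, N(30)=75025, N(29)=121393, N(28)=196418, N(27)=317811, N(26)=514229, N(25)=832040, N(24)=1346269, N(23)=2178309
N(23) = 2178309


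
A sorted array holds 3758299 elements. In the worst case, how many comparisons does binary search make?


Halving sequence: 3758299 -> 1879149 -> 939574 -> 469787 -> 234893 -> 117446 -> 58723 -> 29361 -> 14680 -> 7340 -> 3670 -> 1835 -> 917 -> 458 -> 229 -> 114 -> 57 -> 28 -> 14 -> 7 -> 3 -> 1
Number of halvings = 21
Max comparisons = 21 + 1 = 22


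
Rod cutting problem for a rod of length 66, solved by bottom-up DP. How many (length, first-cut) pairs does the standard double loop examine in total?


For each subproblem length i = 1..66, the inner loop considers i possible first cuts.
Total = 1 + 2 + ... + 66
= 66*(66+1)/2
= 66*67/2 = 2211


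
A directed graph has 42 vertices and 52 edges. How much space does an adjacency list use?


Adjacency list: one list head per vertex + one entry per edge
Vertex heads: 42
Edge entries: 52
Total = 42 + 52 = 94


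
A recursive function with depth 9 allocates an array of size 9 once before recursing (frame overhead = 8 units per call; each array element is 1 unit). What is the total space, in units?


Array allocation: 9 units (allocated once)
Stack frames: 9 deep * 8 per frame = 72 units
Total = 9 + 72 = 81


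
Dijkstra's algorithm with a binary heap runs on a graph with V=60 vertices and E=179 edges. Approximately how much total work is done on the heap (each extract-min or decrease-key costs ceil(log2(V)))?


Dijkstra with a binary heap: each vertex is extracted once, each edge may relax once.
Each heap operation costs O(log V).
V + E = 60 + 179 = 239
ceil(log2(60)) = 6 (since 2^5 = 32 < 60 <= 64 = 2^6)
Total heap work = (V+E) * ceil(log2(V)) = 239 * 6 = 1434


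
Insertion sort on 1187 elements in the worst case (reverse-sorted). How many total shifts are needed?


In the worst case (reverse-sorted), each element shifts past all previous:
  Element 1: 1 shifts
  Element 2: 2 shifts
  Element 3: 3 shifts
  Element 4: 4 shifts
  Element 5: 5 shifts
  ...
  Element 1186: 1186 shifts
Total = 1 + 2 + ... + 1186
= 1187*(1187-1)/2 = 703891


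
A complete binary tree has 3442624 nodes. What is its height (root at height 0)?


In a complete binary tree, level k holds nodes 2^k .. 2^(k+1)-1 (1-indexed).
Height = floor(log2(n)) = floor(log2(3442624)) = 21
Check: 2^21 = 2097152 <= 3442624 < 4194304 = 2^22


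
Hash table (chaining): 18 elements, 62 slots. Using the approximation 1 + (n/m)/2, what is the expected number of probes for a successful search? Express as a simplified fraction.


Computing expected probes:
alpha = 18/62
= 1 + alpha/2
= 1 + 18/(2*62)
= (2*62 + 18) / (2*62)
= 142/124 = 71/62


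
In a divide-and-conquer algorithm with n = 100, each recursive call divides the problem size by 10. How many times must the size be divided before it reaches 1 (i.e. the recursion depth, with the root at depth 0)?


Number of divisions = log_10(100)
Sizes: 100 -> 10 -> 1 (2 divisions)
Recursion depth = 2


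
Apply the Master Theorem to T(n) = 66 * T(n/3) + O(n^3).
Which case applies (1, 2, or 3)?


The Master Theorem: T(n) = a*T(n/b) + O(n^c)
  a = 66, b = 3, c = 3
log_b(a) = log_3(66) ~ 3.814
Compare b^c with a: 3^3 = 27 < 66, so c < log_b(a).
Since c < log_b(a), Case 1 applies.
T(n) = O(n^(log_3 66)) ~ O(n^3.814)
Master Theorem case = 1


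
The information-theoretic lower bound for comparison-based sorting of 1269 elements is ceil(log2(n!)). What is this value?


A binary decision tree of height h has at most 2^h leaves and needs at least n! of them, so h >= ceil(log2(n!)).
1269! is far too large to multiply out, so use Stirling's series:
  ln(n!) ~ n ln n - n + (1/2) ln(2 pi n) + 1/(12n)  (error below 1/(360 n^3), negligible here)
  ln(1269) = 7.1459845
  n ln n = 1269 * 7.1459845 = 9068.2543
  (1/2) ln(2 pi * 1269) = (1/2) ln(7973.3622) = 4.4919
  1/(12*1269) = 0.0001
  ln(1269!) ~ 9068.2543 - 1269 + 4.4919 + 0.0001 = 7803.7463
Convert to base 2: log2(1269!) = 7803.7463 / ln 2 = 7803.7463 / 0.69314718 = 11258.4261
ceil(11258.4261) = 11259


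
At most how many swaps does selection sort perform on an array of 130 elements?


Each of the 129 passes places one element in its final position.
Pass 1: swap minimum into position 0
Pass 2: swap minimum of remaining into position 1
...
Pass 129: last two elements, one swap
Maximum swaps = 130 - 1 = 129


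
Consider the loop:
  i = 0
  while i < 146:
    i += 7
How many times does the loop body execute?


Starting at i = 0, each iteration adds 7.
Iterations until i >= 146:
  Iteration 1: i = 0 -> i = 7
  Iteration 2: i = 7 -> i = 14
  Iteration 3: i = 14 -> i = 21
  Iteration 4: i = 21 -> i = 28
  Iteration 5: i = 28 -> i = 35
  Iteration 6: i = 35 -> i = 42
  Iteration 7: i = 42 -> i = 49
  Iteration 8: i = 49 -> i = 56
  ... continuing ...
Total iterations = ceil(146/7) = 21


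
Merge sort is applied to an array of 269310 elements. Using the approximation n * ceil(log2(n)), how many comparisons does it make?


Merge sort divides the array into halves recursively.
Number of levels = ceil(log2(269310)) = 19
At each level, approximately n = 269310 comparisons are needed for merging.
Total comparisons ~ n * ceil(log2(n)) = 269310 * 19 = 5116890


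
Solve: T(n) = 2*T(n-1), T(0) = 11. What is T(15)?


Unrolling:
T(15) = 2*T(14) = 2^2*T(13) = ... = 2^15*T(0)
= 2^15 * 11
= 32768 * 11 = 360448


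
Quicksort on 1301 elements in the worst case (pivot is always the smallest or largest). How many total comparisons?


In the worst case, each partition step picks the worst pivot:
  Partition 1: 1300 comparisons (n-1 elements to compare)
  Partition 2: 1299 comparisons
  Partition 3: 1298 comparisons
  Partition 4: 1297 comparisons
  Partition 5: 1296 comparisons
  ...
  Last partition: 0 comparisons
Total = (n-1) + (n-2) + ... + 1 + 0 = n*(n-1)/2
= 1301*1300/2 = 845650


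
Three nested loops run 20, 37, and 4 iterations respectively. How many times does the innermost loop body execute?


Loop 1 (outermost): 20 iterations
Loop 2 (middle): 37 iterations per outer
Loop 3 (innermost): 4 iterations per middle
Total = 20 * 37 * 4 = 2960


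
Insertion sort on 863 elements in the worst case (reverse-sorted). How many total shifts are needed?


In the worst case (reverse-sorted), each element shifts past all previous:
  Element 1: 1 shifts
  Element 2: 2 shifts
  Element 3: 3 shifts
  Element 4: 4 shifts
  Element 5: 5 shifts
  ...
  Element 862: 862 shifts
Total = 1 + 2 + ... + 862
= 863*(863-1)/2 = 371953


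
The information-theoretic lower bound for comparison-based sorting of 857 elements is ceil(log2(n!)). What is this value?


A binary decision tree of height h has at most 2^h leaves and needs at least n! of them, so h >= ceil(log2(n!)).
857! is far too large to multiply out, so use Stirling's series:
  ln(n!) ~ n ln n - n + (1/2) ln(2 pi n) + 1/(12n)  (error below 1/(360 n^3), negligible here)
  ln(857) = 6.7534379
  n ln n = 857 * 6.7534379 = 5787.6963
  (1/2) ln(2 pi * 857) = (1/2) ln(5384.6898) = 4.2957
  1/(12*857) = 0.0001
  ln(857!) ~ 5787.6963 - 857 + 4.2957 + 0.0001 = 4934.9921
Convert to base 2: log2(857!) = 4934.9921 / ln 2 = 4934.9921 / 0.69314718 = 7119.6886
ceil(7119.6886) = 7120


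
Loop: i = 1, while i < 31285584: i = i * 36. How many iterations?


i multiplies by 36 each step:
i = 1 -> 36 -> 1296 -> 46656 -> 1679616 -> 60466176 (stop)
Iterations = ceil(log_36(31285584)) = 5


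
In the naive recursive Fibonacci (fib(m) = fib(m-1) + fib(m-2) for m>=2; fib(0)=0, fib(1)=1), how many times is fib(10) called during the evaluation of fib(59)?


Let N(m) = number of times fib(m) is called while evaluating fib(59).
N(59) = 1 (the initial call).
N(58) = 1 (only fib(59) calls it).
For 1 <= m <= 57: fib(m) is called by fib(m+1) and fib(m+2), so
  N(m) = N(m+1) + N(m+2).
fib(0) is called only by fib(2), so N(0) = N(2).
Walk down from m=59:
  N(59)=1, N(58)=1, N(57)=2, N(56)=3, N(55)=5, N(54)=8, N(53)=13, N(52)=21, N(51)=34, N(50)=55, N(49)=89, N(48)=144, N(47)=233, N(46)=377, N(45)=610, N(44)=987, N(43)=1597, N(42)=2584, N(41)=4181, N(40)=6765, N(39)=10946, N(38)=17711, N(37)=28657, N(36)=46368, N(35)=75025, N(34)=121393, N(33)=196418, N(32)=317811, N(31)=514229, N(30)=832040, N(29)=1346269, N(28)=2178309, N(27)=3524578, N(26)=5702887, N(25)=9227465, N(24)=14930352, N(23)=24157817, N(22)=39088169, N(21)=63245986, N(20)=102334155, N(19)=165580141, N(18)=267914296, N(17)=433494437, N(16)=701408733, N(15)=1134903170, N(14)=1836311903, N(13)=2971215073, N(12)=4807526976, N(11)=7778742049, N(10)=12586269025
N(10) = 12586269025


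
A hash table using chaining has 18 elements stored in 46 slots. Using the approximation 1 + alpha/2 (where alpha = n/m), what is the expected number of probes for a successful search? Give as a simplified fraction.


Load factor alpha = n/m = 18/46
Expected probes = 1 + alpha/2 = 1 + 18/(2*46)
= 1 + 18/92
= 92/92 + 18/92
= 110/92
Simplify: 55/46


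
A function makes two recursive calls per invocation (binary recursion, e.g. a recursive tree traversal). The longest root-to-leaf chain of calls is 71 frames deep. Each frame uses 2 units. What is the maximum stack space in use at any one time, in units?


Binary recursion: the two calls run one after the other, so only one root-to-leaf chain of frames is on the stack at a time.
Maximum depth (longest chain) = 71 frames
Each frame = 2 units
Max stack space = 71 * 2 = 142


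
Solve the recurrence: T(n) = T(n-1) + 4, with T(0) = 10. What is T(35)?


Unrolling the recurrence:
T(35) = T(34) + 4
       = T(33) + 4 + 4
       = T(32) + 4*3
       ...
       = T(0) + 4*35
       = 10 + 140 = 150


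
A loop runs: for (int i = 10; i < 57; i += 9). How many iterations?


Loop starts at i = 10, increments by 9, stops when i >= 57.
Number of iterations = ceil((57 - 10) / 9)
= ceil(47 / 9)
= 6


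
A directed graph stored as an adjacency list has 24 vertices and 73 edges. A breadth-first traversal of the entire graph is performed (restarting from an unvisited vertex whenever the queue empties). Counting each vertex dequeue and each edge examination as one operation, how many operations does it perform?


A full BFS traversal dequeues each vertex once and examines each edge once.
Vertex visits: 24
Edge visits: 73
V + E = 24 + 73 = 97


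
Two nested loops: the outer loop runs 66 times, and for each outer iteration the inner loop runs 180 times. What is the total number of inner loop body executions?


Outer loop: 66 iterations
Inner loop: 180 iterations per outer iteration
Total = 66 * 180 = 11880


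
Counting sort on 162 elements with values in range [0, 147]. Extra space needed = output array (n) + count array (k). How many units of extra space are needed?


Output array size: 162 (to store sorted result)
Count array size: 148 (one slot per possible value, range 0 to 147)
Total extra space = 162 + 148 = 310


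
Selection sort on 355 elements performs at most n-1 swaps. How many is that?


Each of the 354 passes places one element in its final position.
Pass 1: swap minimum into position 0
Pass 2: swap minimum of remaining into position 1
...
Pass 354: last two elements, one swap
Maximum swaps = 355 - 1 = 354


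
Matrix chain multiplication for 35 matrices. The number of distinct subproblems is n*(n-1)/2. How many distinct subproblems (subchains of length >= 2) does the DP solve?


Subproblems are indexed by (i, j) where i < j.
Number of such pairs = n*(n-1)/2
= 35 * 34 / 2
= 595


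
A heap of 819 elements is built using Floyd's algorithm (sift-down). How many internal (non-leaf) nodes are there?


Leaf nodes occupy roughly half the array.
Sift-down is called for each internal node, starting from the last one.
Internal nodes = floor(n/2) = floor(819/2) = 409


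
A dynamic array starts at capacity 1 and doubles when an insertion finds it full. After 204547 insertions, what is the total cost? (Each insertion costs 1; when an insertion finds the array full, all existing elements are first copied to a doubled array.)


Insertion cost: 204547 (one per element)
Resizes occur just before inserting elements 2, 3, 5, 9, ...
Elements copied at each resize: 1 + 2 + 4 + 8 + 16 + 32 + 64 + 128 + 256 + 512 + 1024 + 2048 + 4096 + 8192 + 16384 + 32768 + 65536 + 131072
Sum of copies = 262143 (geometric series: 2^k - 1)
Total = 204547 + 262143 = 466690


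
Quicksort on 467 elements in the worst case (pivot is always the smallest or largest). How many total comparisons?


In the worst case, each partition step picks the worst pivot:
  Partition 1: 466 comparisons (n-1 elements to compare)
  Partition 2: 465 comparisons
  Partition 3: 464 comparisons
  Partition 4: 463 comparisons
  Partition 5: 462 comparisons
  ...
  Last partition: 0 comparisons
Total = (n-1) + (n-2) + ... + 1 + 0 = n*(n-1)/2
= 467*466/2 = 108811


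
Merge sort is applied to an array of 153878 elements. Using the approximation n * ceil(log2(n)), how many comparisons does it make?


Merge sort divides the array into halves recursively.
Number of levels = ceil(log2(153878)) = 18
At each level, approximately n = 153878 comparisons are needed for merging.
Total comparisons ~ n * ceil(log2(n)) = 153878 * 18 = 2769804


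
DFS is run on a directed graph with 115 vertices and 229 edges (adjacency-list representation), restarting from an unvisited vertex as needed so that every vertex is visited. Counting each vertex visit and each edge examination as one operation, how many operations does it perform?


A full DFS traversal processes each vertex exactly once (push/pop on stack).
Each directed edge is examined once.
V = 115, E = 229
V + E = 344


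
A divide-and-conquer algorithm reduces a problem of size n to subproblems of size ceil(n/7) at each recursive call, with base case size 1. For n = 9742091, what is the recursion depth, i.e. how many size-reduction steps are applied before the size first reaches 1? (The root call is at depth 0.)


Each step divides the size by 7 (rounding up); after k steps the size is ceil(n/7^k), which equals 1 exactly when 7^k >= n.
So the depth is the smallest k with 7^k >= 9742091, i.e. ceil(log_7(9742091)).
7^8 = 5764801 < 9742091 <= 40353607 = 7^9
Recursion depth = 9


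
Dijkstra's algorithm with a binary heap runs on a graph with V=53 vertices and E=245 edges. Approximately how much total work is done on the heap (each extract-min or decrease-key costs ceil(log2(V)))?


Dijkstra with a binary heap: each vertex is extracted once, each edge may relax once.
Each heap operation costs O(log V).
V + E = 53 + 245 = 298
ceil(log2(53)) = 6 (since 2^5 = 32 < 53 <= 64 = 2^6)
Total heap work = (V+E) * ceil(log2(V)) = 298 * 6 = 1788


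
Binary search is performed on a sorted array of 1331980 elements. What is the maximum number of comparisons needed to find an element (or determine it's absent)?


Binary search halves the search space each comparison:
  Step 1: search space = 1331980 -> 665990
  Step 2: search space = 665990 -> 332995
  Step 3: search space = 332995 -> 166497
  Step 4: search space = 166497 -> 83248
  Step 5: search space = 83248 -> 41624
  Step 6: search space = 41624 -> 20812
  Step 7: search space = 20812 -> 10406
  Step 8: search space = 10406 -> 5203
  Step 9: search space = 5203 -> 2601
  Step 10: search space = 2601 -> 1300
  Step 11: search space = 1300 -> 650
  Step 12: search space = 650 -> 325
  Step 13: search space = 325 -> 162
  Step 14: search space = 162 -> 81
  Step 15: search space = 81 -> 40
  Step 16: search space = 40 -> 20
  Step 17: search space = 20 -> 10
  Step 18: search space = 10 -> 5
  Step 19: search space = 5 -> 2
  Step 20: search space = 2 -> 1
  Step 21: search space = 1 (final check)
Maximum comparisons = floor(log2(1331980)) + 1 = 20 + 1 = 21


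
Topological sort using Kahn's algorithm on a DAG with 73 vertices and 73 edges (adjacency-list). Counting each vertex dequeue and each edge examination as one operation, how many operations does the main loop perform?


Kahn's algorithm:
  1. Compute in-degrees: O(V + E)
  2. Process queue: each vertex dequeued once (O(V))
     each edge examined once (O(E))
Total = V + E = 73 + 73 = 146


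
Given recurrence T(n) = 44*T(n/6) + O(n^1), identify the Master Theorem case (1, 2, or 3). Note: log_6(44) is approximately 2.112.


Master Theorem parameters: a=44, b=6, c=1
log_b(a) = 2.112
Compare b^c with a: 6^1 = 6 < 44, so c < log_b(a).
Comparing c=1 vs log_b(a)=2.112:
1 < 2.112 => Case 1
Result: T(n) = O(n^(log_6 44)) ~ O(n^2.112)
Master Theorem case = 1


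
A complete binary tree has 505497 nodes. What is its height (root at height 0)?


In a complete binary tree, level k holds nodes 2^k .. 2^(k+1)-1 (1-indexed).
Height = floor(log2(n)) = floor(log2(505497)) = 18
Check: 2^18 = 262144 <= 505497 < 524288 = 2^19


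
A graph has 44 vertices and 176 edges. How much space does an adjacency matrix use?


Adjacency matrix: V x V grid of entries
Space = V^2 = 44^2 = 44 * 44 = 1936


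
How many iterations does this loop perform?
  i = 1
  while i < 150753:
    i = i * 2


The loop variable doubles each iteration:
i = 1 -> 2 -> 4 -> 8 -> 16 -> 32 -> 64 -> 128 -> 256 -> 512 -> 1024 -> 2048 -> 4096 -> 8192 -> 16384 -> 32768 -> 65536 -> 131072 -> 262144 (stop, 262144 >= 150753)
Number of doublings = ceil(log2(150753)) = 18


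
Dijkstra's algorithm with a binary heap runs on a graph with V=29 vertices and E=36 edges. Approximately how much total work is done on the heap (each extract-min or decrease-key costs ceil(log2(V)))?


Dijkstra with a binary heap: each vertex is extracted once, each edge may relax once.
Each heap operation costs O(log V).
V + E = 29 + 36 = 65
ceil(log2(29)) = 5 (since 2^4 = 16 < 29 <= 32 = 2^5)
Total heap work = (V+E) * ceil(log2(V)) = 65 * 5 = 325


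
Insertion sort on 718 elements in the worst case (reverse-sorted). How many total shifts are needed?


In the worst case (reverse-sorted), each element shifts past all previous:
  Element 1: 1 shifts
  Element 2: 2 shifts
  Element 3: 3 shifts
  Element 4: 4 shifts
  Element 5: 5 shifts
  ...
  Element 717: 717 shifts
Total = 1 + 2 + ... + 717
= 718*(718-1)/2 = 257403


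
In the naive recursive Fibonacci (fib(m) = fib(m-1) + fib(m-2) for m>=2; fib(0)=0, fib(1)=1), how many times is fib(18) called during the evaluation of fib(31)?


Let N(m) = number of times fib(m) is called while evaluating fib(31).
N(31) = 1 (the initial call).
N(30) = 1 (only fib(31) calls it).
For 1 <= m <= 29: fib(m) is called by fib(m+1) and fib(m+2), so
  N(m) = N(m+1) + N(m+2).
fib(0) is called only by fib(2), so N(0) = N(2).
Walk down from m=31:
  N(31)=1, N(30)=1, N(29)=2, N(28)=3, N(27)=5, N(26)=8, N(25)=13, N(24)=21, N(23)=34, N(22)=55, N(21)=89, N(20)=144, N(19)=233, N(18)=377
N(18) = 377


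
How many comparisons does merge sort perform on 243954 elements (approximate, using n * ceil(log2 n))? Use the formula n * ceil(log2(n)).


Recursion depth: ceil(log2(243954)) = 18
Each recursion level merges n = 243954 elements
Total = 243954 * 18 = 4391172


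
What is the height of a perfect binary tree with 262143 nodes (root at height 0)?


A perfect binary tree with 262143 nodes:
  262143 = 2^18 - 1
  Levels: 0, 1, ..., 17
  Height = 17


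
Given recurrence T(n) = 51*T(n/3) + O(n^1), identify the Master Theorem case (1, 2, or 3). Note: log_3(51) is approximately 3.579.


Master Theorem parameters: a=51, b=3, c=1
log_b(a) = 3.579
Compare b^c with a: 3^1 = 3 < 51, so c < log_b(a).
Comparing c=1 vs log_b(a)=3.579:
1 < 3.579 => Case 1
Result: T(n) = O(n^(log_3 51)) ~ O(n^3.579)
Master Theorem case = 1


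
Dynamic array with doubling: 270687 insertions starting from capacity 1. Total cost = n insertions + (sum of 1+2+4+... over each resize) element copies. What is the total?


n = 270687
Insertion costs: 270687
Resizes copy 1, 2, 4, ... up to the largest power of 2 that is <= n-1 = 270686, i.e. 262144.
Copy costs = 1 + 2 + 4 + 8 + 16 + 32 + 64 + 128 + 256 + 512 + 1024 + 2048 + 4096 + 8192 + 16384 + 32768 + 65536 + 131072 + 262144 = 524287
Total = 270687 + 524287 = 794974


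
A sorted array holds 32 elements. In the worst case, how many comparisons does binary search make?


Halving sequence: 32 -> 16 -> 8 -> 4 -> 2 -> 1
Number of halvings = 5
Max comparisons = 5 + 1 = 6


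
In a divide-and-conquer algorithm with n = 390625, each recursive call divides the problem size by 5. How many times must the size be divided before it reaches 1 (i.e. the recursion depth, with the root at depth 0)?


Number of divisions = log_5(390625)
Sizes: 390625 -> 78125 -> 15625 -> 3125 -> 625 -> 125 -> 25 -> 5 -> 1 (8 divisions)
Recursion depth = 8


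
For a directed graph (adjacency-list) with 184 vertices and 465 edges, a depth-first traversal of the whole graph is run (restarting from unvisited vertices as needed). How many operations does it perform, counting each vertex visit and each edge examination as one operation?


A full DFS traversal visits each vertex once and examines each edge once.
V = 184
E = 465
Sum = 184 + 465 = 649


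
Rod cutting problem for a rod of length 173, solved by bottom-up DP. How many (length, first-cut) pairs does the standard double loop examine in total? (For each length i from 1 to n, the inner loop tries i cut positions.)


For each subproblem length i = 1..173, the inner loop considers i possible first cuts.
Total = 1 + 2 + ... + 173
= 173*(173+1)/2
= 173*174/2 = 15051


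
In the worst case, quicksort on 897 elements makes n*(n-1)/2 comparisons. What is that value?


Sum of comparisons per partition:
896 + 895 + ... + 1 + 0
= 897 * (897 - 1) / 2
= 897 * 896 / 2
= 401856


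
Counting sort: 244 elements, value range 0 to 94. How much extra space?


n = 244 (output array)
k = 95 (count array for 95 distinct values)
Extra space = 244 + 95 = 339


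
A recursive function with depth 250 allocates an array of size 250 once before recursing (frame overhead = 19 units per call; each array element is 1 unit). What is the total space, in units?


Array allocation: 250 units (allocated once)
Stack frames: 250 deep * 19 per frame = 4750 units
Total = 250 + 4750 = 5000


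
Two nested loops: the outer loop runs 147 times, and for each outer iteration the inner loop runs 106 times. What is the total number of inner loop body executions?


Outer loop: 147 iterations
Inner loop: 106 iterations per outer iteration
Total = 147 * 106 = 15582


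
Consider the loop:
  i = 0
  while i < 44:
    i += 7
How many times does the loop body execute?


Starting at i = 0, each iteration adds 7.
Iterations until i >= 44:
  Iteration 1: i = 0 -> i = 7
  Iteration 2: i = 7 -> i = 14
  Iteration 3: i = 14 -> i = 21
  Iteration 4: i = 21 -> i = 28
  Iteration 5: i = 28 -> i = 35
  Iteration 6: i = 35 -> i = 42
  Iteration 7: i = 42 -> i = 49
Total iterations = ceil(44/7) = 7


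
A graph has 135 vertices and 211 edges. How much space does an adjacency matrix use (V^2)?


Adjacency matrix: V x V grid of entries
Space = V^2 = 135^2 = 135 * 135 = 18225


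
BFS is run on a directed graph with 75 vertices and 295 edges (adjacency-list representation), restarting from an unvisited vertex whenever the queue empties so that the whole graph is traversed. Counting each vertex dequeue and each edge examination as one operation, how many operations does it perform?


A full BFS traversal dequeues each vertex exactly once and examines each directed edge exactly once.
V = 75 (vertex processing cost)
E = 295 (edge examination cost)
Total operations proportional to V + E = 75 + 295 = 370


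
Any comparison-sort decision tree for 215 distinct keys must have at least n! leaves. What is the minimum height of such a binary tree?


A binary decision tree of height h has at most 2^h leaves and needs at least n! of them, so h >= ceil(log2(n!)).
215! is far too large to multiply out, so use Stirling's series:
  ln(n!) ~ n ln n - n + (1/2) ln(2 pi n) + 1/(12n)  (error below 1/(360 n^3), negligible here)
  ln(215) = 5.3706380
  n ln n = 215 * 5.3706380 = 1154.6872
  (1/2) ln(2 pi * 215) = (1/2) ln(1350.8848) = 3.6043
  1/(12*215) = 0.0004
  ln(215!) ~ 1154.6872 - 215 + 3.6043 + 0.0004 = 943.2919
Convert to base 2: log2(215!) = 943.2919 / ln 2 = 943.2919 / 0.69314718 = 1360.8825
ceil(1360.8825) = 1361


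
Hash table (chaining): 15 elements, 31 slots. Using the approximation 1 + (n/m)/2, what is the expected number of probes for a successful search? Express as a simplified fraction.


Computing expected probes:
alpha = 15/31
= 1 + alpha/2
= 1 + 15/(2*31)
= (2*31 + 15) / (2*31)
= 77/62


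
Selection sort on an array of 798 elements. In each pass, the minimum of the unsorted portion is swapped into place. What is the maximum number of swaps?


Selection sort performs one swap per pass:
  Pass 1: find min in positions 0 to 797, swap with position 0
  Pass 2: find min in positions 1 to 797, swap with position 1
  Pass 3: find min in positions 2 to 797, swap with position 2
  Pass 4: find min in positions 3 to 797, swap with position 3
  Pass 5: find min in positions 4 to 797, swap with position 4
  ... (792 more passes)
Total passes (and swaps) = n - 1 = 798 - 1 = 797


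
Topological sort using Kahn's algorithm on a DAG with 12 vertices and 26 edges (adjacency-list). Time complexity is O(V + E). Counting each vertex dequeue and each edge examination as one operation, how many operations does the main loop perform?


Kahn's algorithm:
  1. Compute in-degrees: O(V + E)
  2. Process queue: each vertex dequeued once (O(V))
     each edge examined once (O(E))
Total = V + E = 12 + 26 = 38


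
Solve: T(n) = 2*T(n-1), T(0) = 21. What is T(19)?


Unrolling:
T(19) = 2*T(18) = 2^2*T(17) = ... = 2^19*T(0)
= 2^19 * 21
= 524288 * 21 = 11010048


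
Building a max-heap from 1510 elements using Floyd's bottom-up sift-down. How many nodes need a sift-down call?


In a heap of 1510 elements (0-indexed array):
  Last element index: 1509
  Parent of last element: floor((1509 - 1) / 2) = 754
  Internal nodes: indices 0 to 754
  Count = floor(1510/2) = 755


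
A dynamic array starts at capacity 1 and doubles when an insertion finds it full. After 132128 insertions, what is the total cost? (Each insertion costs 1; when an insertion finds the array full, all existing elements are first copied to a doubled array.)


Insertion cost: 132128 (one per element)
Resizes occur just before inserting elements 2, 3, 5, 9, ...
Elements copied at each resize: 1 + 2 + 4 + 8 + 16 + 32 + 64 + 128 + 256 + 512 + 1024 + 2048 + 4096 + 8192 + 16384 + 32768 + 65536 + 131072
Sum of copies = 262143 (geometric series: 2^k - 1)
Total = 132128 + 262143 = 394271


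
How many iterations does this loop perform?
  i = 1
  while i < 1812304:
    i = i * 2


The loop variable doubles each iteration:
i = 1 -> 2 -> 4 -> 8 -> 16 -> 32 -> 64 -> 128 -> 256 -> 512 -> 1024 -> 2048 -> 4096 -> 8192 -> 16384 -> 32768 -> 65536 -> 131072 -> 262144 -> 524288 -> 1048576 -> 2097152 (stop, 2097152 >= 1812304)
Number of doublings = ceil(log2(1812304)) = 21


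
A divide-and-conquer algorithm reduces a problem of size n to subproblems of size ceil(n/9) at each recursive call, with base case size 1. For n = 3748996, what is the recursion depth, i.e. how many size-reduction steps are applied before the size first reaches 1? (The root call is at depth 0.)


Each step divides the size by 9 (rounding up); after k steps the size is ceil(n/9^k), which equals 1 exactly when 9^k >= n.
So the depth is the smallest k with 9^k >= 3748996, i.e. ceil(log_9(3748996)).
9^6 = 531441 < 3748996 <= 4782969 = 9^7
Recursion depth = 7
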